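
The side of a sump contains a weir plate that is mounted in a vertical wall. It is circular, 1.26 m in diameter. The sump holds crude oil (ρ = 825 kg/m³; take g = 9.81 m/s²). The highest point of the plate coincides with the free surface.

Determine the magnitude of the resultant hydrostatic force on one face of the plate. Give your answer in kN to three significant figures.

F ≈ 6.36 kN

γ = ρg = 825 × 9.81 / 1000 = 8.09325 kN/m³.
The centroid is at the centre, 0.63 m below the top of the plate, so the centroid depth is h_c = 0.63 m.
A = π(0.63)² = 1.2469 m².
Resultant F = γ·h_c·A = 8.09325 × 0.63 × 1.2469 = 6.35763 kN.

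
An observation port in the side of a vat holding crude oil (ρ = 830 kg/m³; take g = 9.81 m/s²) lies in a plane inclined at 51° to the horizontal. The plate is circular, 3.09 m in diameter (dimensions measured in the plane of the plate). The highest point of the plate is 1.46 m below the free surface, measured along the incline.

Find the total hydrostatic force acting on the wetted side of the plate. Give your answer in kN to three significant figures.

γ = ρg = 830 × 9.81 / 1000 = 8.1423 kN/m³.
Let θ = 51° be the plate's angle to the horizontal; measure y along the incline from where the plane meets the free surface. Vertical depth h = y·sinθ with sinθ = 0.777146.
The centroid is at the centre, 1.545 m below the top of the plate, so y_c = 1.46 + 1.545 = 3.005 m and h_c = 3.005 × 0.777146 = 2.33532 m.
A = π(1.545)² = 7.49906 m².
Resultant F = γ·h_c·A = 8.1423 × 2.33532 × 7.49906 = 142.594 kN.

F ≈ 143 kN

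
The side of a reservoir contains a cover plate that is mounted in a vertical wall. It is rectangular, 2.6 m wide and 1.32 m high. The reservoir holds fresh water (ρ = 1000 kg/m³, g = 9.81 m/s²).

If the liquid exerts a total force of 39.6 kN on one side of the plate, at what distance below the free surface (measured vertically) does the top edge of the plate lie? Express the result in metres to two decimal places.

γ = ρg = 1000 × 9.81 = 9810 N/m³ = 9.81 kN/m³.
A = 2.6 × 1.32 = 3.432 m².
From F = γ·h_c·A, the centroid depth is h_c = 39.6/(9.81 × 3.432) = 1.17619 m.
The centroid lies 1.32/2 = 0.66 m below the top edge, so the top edge sits at h_top = 1.17619 − 0.66 = 0.51619 m below the surface.

d_top ≈ 0.52 m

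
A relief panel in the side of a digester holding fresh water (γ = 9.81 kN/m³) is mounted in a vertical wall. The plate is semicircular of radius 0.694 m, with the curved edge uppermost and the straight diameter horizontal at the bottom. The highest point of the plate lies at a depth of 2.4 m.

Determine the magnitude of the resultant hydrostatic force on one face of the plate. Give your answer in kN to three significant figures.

F ≈ 20.8 kN

γ = 9.81 kN/m³.
The centroid lies 4r/(3π) = 0.294543 m above the diameter, so r − 4r/(3π) = 0.694 − 0.294543 = 0.399457 m below the topmost point, so the centroid depth is h_c = 2.4 + 0.399457 = 2.79946 m.
A = πr²/2 = π × 0.694²/2 = 0.756552 m².
Resultant F = γ·h_c·A = 9.81 × 2.79946 × 0.756552 = 20.777 kN.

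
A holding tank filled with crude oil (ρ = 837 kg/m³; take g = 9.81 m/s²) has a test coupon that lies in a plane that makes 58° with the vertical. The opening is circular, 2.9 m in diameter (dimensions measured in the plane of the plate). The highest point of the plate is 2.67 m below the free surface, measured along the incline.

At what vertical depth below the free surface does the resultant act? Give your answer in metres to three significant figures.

h_p = 2.25 m

γ = ρg = 837 × 9.81 / 1000 = 8.21097 kN/m³.
The plate makes 58° with the vertical, i.e. θ = 90° − 58° = 32° to the horizontal. Measuring y along the incline from the free-surface line, vertical depth h = y·sinθ with sinθ = 0.529919.
The centroid is at the centre, 1.45 m below the top of the plate, so y_c = 2.67 + 1.45 = 4.12 m and h_c = 4.12 × 0.529919 = 2.18327 m.
A = π(1.45)² = 6.6052 m².
Resultant F = γ·h_c·A = 8.21097 × 2.18327 × 6.6052 = 118.41 kN.
I_c = πr⁴/4 = π × 1.45⁴/4 = 3.47186 m⁴.
Centre of pressure: y_p = y_c + I_c/(y_c·A) = 4.12 + 3.47186/(4.12 × 6.6052) = 4.12 + 0.127579 = 4.24758 m along the plane.
Vertically, h_p = y_p·sinθ = 4.24758 × 0.529919 = 2.25087 m.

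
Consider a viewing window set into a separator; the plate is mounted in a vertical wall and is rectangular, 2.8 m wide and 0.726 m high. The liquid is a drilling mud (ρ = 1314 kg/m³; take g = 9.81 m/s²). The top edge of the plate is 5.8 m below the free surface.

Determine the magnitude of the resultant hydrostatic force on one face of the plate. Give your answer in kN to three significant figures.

γ = ρg = 1314 × 9.81 / 1000 = 12.89034 kN/m³.
The centroid lies 0.726/2 = 0.363 m below the top edge, so the centroid depth is h_c = 5.8 + 0.363 = 6.163 m.
A = 2.8 × 0.726 = 2.0328 m².
Resultant F = γ·h_c·A = 12.89034 × 6.163 × 2.0328 = 161.492 kN.

F ≈ 161 kN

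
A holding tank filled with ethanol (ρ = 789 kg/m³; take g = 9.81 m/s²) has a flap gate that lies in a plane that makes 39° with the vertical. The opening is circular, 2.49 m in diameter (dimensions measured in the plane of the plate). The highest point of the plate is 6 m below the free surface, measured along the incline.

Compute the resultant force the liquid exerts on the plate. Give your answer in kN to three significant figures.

F ≈ 212 kN

γ = ρg = 789 × 9.81 / 1000 = 7.74009 kN/m³.
The plate makes 39° with the vertical, i.e. θ = 90° − 39° = 51° to the horizontal. Measuring y along the incline from the free-surface line, vertical depth h = y·sinθ with sinθ = 0.777146.
The centroid is at the centre, 1.245 m below the top of the plate, so y_c = 6 + 1.245 = 7.245 m and h_c = 7.245 × 0.777146 = 5.63042 m.
A = π(1.245)² = 4.86955 m².
Resultant F = γ·h_c·A = 7.74009 × 5.63042 × 4.86955 = 212.215 kN.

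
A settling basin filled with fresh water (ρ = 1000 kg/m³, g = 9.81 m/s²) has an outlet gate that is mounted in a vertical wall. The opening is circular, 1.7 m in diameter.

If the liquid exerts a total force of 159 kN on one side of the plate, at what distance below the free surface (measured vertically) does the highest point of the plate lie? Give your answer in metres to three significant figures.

d_top ≈ 6.29 m

γ = ρg = 1000 × 9.81 = 9810 N/m³ = 9.81 kN/m³.
A = π(0.85)² = 2.2698 m².
From F = γ·h_c·A, the centroid depth is h_c = 159/(9.81 × 2.2698) = 7.1407 m.
The centroid is at the centre, 0.85 m below the top of the plate, so the highest point sits at h_top = 7.1407 − 0.85 = 6.2907 m below the surface.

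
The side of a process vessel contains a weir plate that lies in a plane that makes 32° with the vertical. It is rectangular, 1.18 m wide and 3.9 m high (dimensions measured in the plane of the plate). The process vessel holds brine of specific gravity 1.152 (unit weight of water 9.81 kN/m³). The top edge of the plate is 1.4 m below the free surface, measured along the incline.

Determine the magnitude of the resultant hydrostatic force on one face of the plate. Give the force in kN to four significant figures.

F ≈ 147.8 kN

γ = 1.152 × 9.81 = 11.30112 kN/m³.
The plate makes 32° with the vertical, i.e. θ = 90° − 32° = 58° to the horizontal. Measuring y along the incline from the free-surface line, vertical depth h = y·sinθ with sinθ = 0.848048.
The centroid lies 3.9/2 = 1.95 m below the top edge, so y_c = 1.4 + 1.95 = 3.35 m and h_c = 3.35 × 0.848048 = 2.84096 m.
A = 1.18 × 3.9 = 4.602 m².
Resultant F = γ·h_c·A = 11.30112 × 2.84096 × 4.602 = 147.752 kN.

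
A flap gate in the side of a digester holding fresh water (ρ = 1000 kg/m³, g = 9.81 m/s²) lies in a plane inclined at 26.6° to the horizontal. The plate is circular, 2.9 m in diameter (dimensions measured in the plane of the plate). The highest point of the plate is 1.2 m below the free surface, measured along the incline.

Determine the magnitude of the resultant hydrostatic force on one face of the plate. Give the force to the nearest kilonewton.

γ = ρg = 1000 × 9.81 = 9810 N/m³ = 9.81 kN/m³.
Let θ = 26.6° be the plate's angle to the horizontal; measure y along the incline from where the plane meets the free surface. Vertical depth h = y·sinθ with sinθ = 0.447759.
The centroid is at the centre, 1.45 m below the top of the plate, so y_c = 1.2 + 1.45 = 2.65 m and h_c = 2.65 × 0.447759 = 1.18656 m.
A = π(1.45)² = 6.6052 m².
Resultant F = γ·h_c·A = 9.81 × 1.18656 × 6.6052 = 76.8855 kN.

F ≈ 77 kN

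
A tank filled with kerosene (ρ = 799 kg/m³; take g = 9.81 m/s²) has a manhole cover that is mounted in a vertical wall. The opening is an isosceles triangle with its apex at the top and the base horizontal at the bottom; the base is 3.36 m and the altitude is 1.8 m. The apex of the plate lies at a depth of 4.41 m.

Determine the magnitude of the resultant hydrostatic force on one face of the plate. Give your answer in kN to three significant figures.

F ≈ 133 kN

γ = ρg = 799 × 9.81 / 1000 = 7.83819 kN/m³.
With the apex up, the centroid sits 2h/3 = 2 × 1.8/3 = 1.2 m below the apex, so the centroid depth is h_c = 4.41 + 1.2 = 5.61 m.
A = ½ × 3.36 × 1.8 = 3.024 m².
Resultant F = γ·h_c·A = 7.83819 × 5.61 × 3.024 = 132.972 kN.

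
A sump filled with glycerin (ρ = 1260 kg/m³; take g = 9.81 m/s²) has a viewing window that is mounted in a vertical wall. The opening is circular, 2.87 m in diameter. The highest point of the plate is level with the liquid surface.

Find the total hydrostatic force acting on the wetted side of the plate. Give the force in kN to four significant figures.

γ = ρg = 1260 × 9.81 / 1000 = 12.3606 kN/m³.
The centroid is at the centre, 1.435 m below the top of the plate, so the centroid depth is h_c = 1.435 m.
A = π(1.435)² = 6.46925 m².
Resultant F = γ·h_c·A = 12.3606 × 1.435 × 6.46925 = 114.748 kN.

F ≈ 114.7 kN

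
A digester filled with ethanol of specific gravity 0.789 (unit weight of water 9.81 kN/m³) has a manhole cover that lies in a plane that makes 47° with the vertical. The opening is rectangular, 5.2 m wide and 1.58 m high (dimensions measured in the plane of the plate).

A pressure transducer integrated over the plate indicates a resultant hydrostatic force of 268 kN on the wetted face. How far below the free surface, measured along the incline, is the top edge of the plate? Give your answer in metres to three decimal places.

γ = 0.789 × 9.81 = 7.74009 kN/m³.
A = 5.2 × 1.58 = 8.216 m².
From F = γ·h_c·A, the centroid depth is h_c = 268/(7.74009 × 8.216) = 4.21433 m.
The plate makes 47° with the vertical, i.e. θ = 90° − 47° = 43° to the horizontal. Measuring y along the incline from the free-surface line, vertical depth h = y·sinθ with sinθ = 0.681998.
Along the incline, y_c = h_c/sinθ = 4.21433/0.681998 = 6.17939 m.
The centroid lies 1.58/2 = 0.79 m below the top edge, so the top edge sits at y_top = 6.17939 − 0.79 = 5.38939 m along the incline.

y_top ≈ 5.389 m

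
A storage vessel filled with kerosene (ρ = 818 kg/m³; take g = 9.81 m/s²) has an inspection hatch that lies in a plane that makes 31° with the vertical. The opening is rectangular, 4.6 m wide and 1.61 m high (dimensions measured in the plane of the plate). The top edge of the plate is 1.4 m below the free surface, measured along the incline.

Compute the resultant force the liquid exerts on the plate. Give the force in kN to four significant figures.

γ = ρg = 818 × 9.81 / 1000 = 8.02458 kN/m³.
The plate makes 31° with the vertical, i.e. θ = 90° − 31° = 59° to the horizontal. Measuring y along the incline from the free-surface line, vertical depth h = y·sinθ with sinθ = 0.857167.
The centroid lies 1.61/2 = 0.805 m below the top edge, so y_c = 1.4 + 0.805 = 2.205 m and h_c = 2.205 × 0.857167 = 1.89005 m.
A = 4.6 × 1.61 = 7.406 m².
Resultant F = γ·h_c·A = 8.02458 × 1.89005 × 7.406 = 112.326 kN.

F ≈ 112.3 kN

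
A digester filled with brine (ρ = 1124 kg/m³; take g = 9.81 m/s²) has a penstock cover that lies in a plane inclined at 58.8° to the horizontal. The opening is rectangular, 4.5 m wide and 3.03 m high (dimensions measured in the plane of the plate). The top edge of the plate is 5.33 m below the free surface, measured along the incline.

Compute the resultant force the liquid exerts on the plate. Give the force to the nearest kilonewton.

F ≈ 880 kN

γ = ρg = 1124 × 9.81 / 1000 = 11.02644 kN/m³.
Let θ = 58.8° be the plate's angle to the horizontal; measure y along the incline from where the plane meets the free surface. Vertical depth h = y·sinθ with sinθ = 0.855364.
The centroid lies 3.03/2 = 1.515 m below the top edge, so y_c = 5.33 + 1.515 = 6.845 m and h_c = 6.845 × 0.855364 = 5.85497 m.
A = 4.5 × 3.03 = 13.635 m².
Resultant F = γ·h_c·A = 11.02644 × 5.85497 × 13.635 = 880.268 kN.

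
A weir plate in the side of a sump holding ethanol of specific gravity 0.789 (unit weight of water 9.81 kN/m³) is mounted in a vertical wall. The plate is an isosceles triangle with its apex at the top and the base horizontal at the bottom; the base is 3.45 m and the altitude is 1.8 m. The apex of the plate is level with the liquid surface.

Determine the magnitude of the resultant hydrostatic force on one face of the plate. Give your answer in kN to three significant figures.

F ≈ 28.8 kN

γ = 0.789 × 9.81 = 7.74009 kN/m³.
With the apex up, the centroid sits 2h/3 = 2 × 1.8/3 = 1.2 m below the apex, so the centroid depth is h_c = 1.2 m.
A = ½ × 3.45 × 1.8 = 3.105 m².
Resultant F = γ·h_c·A = 7.74009 × 1.2 × 3.105 = 28.8396 kN.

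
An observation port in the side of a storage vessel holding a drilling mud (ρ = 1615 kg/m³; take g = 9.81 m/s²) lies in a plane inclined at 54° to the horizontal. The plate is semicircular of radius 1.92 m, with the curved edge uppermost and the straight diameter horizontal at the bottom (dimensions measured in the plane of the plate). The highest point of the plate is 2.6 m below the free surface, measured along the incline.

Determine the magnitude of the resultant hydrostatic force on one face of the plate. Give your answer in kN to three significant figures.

F ≈ 275 kN

γ = ρg = 1615 × 9.81 / 1000 = 15.84315 kN/m³.
Let θ = 54° be the plate's angle to the horizontal; measure y along the incline from where the plane meets the free surface. Vertical depth h = y·sinθ with sinθ = 0.809017.
The centroid lies 4r/(3π) = 0.814873 m above the diameter, so r − 4r/(3π) = 1.92 − 0.814873 = 1.10513 m below the topmost point, so y_c = 2.6 + 1.10513 = 3.70513 m and h_c = 3.70513 × 0.809017 = 2.99751 m.
A = πr²/2 = π × 1.92²/2 = 5.79058 m².
Resultant F = γ·h_c·A = 15.84315 × 2.99751 × 5.79058 = 274.995 kN.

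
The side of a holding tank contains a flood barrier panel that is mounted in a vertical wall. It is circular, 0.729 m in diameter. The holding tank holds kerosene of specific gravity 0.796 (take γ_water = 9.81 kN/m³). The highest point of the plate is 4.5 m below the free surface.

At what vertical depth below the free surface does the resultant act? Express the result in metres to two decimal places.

γ = 0.796 × 9.81 = 7.80876 kN/m³.
The centroid is at the centre, 0.3645 m below the top of the plate, so the centroid depth is h_c = 4.5 + 0.3645 = 4.8645 m.
A = π(0.3645)² = 0.417393 m².
Resultant F = γ·h_c·A = 7.80876 × 4.8645 × 0.417393 = 15.855 kN.
I_c = πr⁴/4 = π × 0.3645⁴/4 = 0.0138637 m⁴.
Centre of pressure: y_p = y_c + I_c/(y_c·A) = 4.8645 + 0.0138637/(4.8645 × 0.417393) = 4.8645 + 0.00682804 = 4.87133 m along the plane.

h_p = 4.87 m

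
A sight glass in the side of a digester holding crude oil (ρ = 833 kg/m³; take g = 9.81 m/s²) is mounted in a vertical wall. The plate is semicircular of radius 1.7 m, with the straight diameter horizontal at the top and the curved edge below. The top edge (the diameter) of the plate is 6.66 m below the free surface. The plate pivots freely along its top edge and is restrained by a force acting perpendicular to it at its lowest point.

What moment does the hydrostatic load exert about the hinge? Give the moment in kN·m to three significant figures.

γ = ρg = 833 × 9.81 / 1000 = 8.17173 kN/m³.
The centroid of a semicircle lies 4r/(3π) = 0.721502 m from the diameter, here below the top edge, so the centroid depth is h_c = 6.66 + 0.721502 = 7.3815 m.
A = πr²/2 = π × 1.7²/2 = 4.5396 m².
Resultant F = γ·h_c·A = 8.17173 × 7.3815 × 4.5396 = 273.827 kN.
I_c = (π/8 − 8/(9π))·r⁴ = 0.109757 × 1.7⁴ = 0.916701 m⁴.
Centre of pressure: y_p = y_c + I_c/(y_c·A) = 7.3815 + 0.916701/(7.3815 × 4.5396) = 7.3815 + 0.0273568 = 7.40886 m along the plane.
The resultant acts 0.721502 + 0.0273568 = 0.748859 m (along the plate) below the hinge at the top edge, so the moment about the hinge is M = F × 0.748859 = 273.827 × 0.748859 = 205.058 kN·m.

M ≈ 205 kN·m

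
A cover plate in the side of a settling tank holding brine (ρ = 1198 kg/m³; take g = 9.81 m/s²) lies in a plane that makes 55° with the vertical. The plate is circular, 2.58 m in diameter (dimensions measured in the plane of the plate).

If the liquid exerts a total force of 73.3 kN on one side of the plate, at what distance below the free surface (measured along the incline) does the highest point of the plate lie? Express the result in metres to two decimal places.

y_top ≈ 0.79 m

γ = ρg = 1198 × 9.81 / 1000 = 11.75238 kN/m³.
A = π(1.29)² = 5.22792 m².
From F = γ·h_c·A, the centroid depth is h_c = 73.3/(11.75238 × 5.22792) = 1.19302 m.
The plate makes 55° with the vertical, i.e. θ = 90° − 55° = 35° to the horizontal. Measuring y along the incline from the free-surface line, vertical depth h = y·sinθ with sinθ = 0.573576.
Along the incline, y_c = h_c/sinθ = 1.19302/0.573576 = 2.07997 m.
The centroid is at the centre, 1.29 m below the top of the plate, so the highest point sits at y_top = 2.07997 − 1.29 = 0.78997 m along the incline.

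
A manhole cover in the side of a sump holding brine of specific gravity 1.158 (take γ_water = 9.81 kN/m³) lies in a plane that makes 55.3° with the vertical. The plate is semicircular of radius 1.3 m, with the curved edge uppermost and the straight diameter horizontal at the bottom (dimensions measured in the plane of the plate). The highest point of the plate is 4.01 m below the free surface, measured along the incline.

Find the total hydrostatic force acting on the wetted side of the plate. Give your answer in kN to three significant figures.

γ = 1.158 × 9.81 = 11.35998 kN/m³.
The plate makes 55.3° with the vertical, i.e. θ = 90° − 55.3° = 34.7° to the horizontal. Measuring y along the incline from the free-surface line, vertical depth h = y·sinθ with sinθ = 0.569280.
The centroid lies 4r/(3π) = 0.551737 m above the diameter, so r − 4r/(3π) = 1.3 − 0.551737 = 0.748263 m below the topmost point, so y_c = 4.01 + 0.748263 = 4.75826 m and h_c = 4.75826 × 0.569280 = 2.70878 m.
A = πr²/2 = π × 1.3²/2 = 2.65465 m².
Resultant F = γ·h_c·A = 11.35998 × 2.70878 × 2.65465 = 81.6881 kN.

F ≈ 81.7 kN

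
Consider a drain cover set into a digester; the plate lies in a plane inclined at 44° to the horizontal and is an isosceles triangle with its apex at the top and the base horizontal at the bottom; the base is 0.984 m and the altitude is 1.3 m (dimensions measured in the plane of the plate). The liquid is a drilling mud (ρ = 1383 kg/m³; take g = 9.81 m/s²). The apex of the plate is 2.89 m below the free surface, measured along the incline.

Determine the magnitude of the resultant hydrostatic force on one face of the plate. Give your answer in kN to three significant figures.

F ≈ 22.6 kN

γ = ρg = 1383 × 9.81 / 1000 = 13.56723 kN/m³.
Let θ = 44° be the plate's angle to the horizontal; measure y along the incline from where the plane meets the free surface. Vertical depth h = y·sinθ with sinθ = 0.694658.
With the apex up, the centroid sits 2h/3 = 2 × 1.3/3 = 0.866667 m below the apex, so y_c = 2.89 + 0.866667 = 3.75667 m and h_c = 3.75667 × 0.694658 = 2.6096 m.
A = ½ × 0.984 × 1.3 = 0.6396 m².
Resultant F = γ·h_c·A = 13.56723 × 2.6096 × 0.6396 = 22.6451 kN.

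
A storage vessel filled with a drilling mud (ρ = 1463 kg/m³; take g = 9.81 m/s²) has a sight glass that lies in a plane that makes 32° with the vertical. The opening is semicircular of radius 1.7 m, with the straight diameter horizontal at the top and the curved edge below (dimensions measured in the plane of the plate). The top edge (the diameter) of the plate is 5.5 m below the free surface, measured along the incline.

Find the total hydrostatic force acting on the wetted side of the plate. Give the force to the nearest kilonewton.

γ = ρg = 1463 × 9.81 / 1000 = 14.35203 kN/m³.
The plate makes 32° with the vertical, i.e. θ = 90° − 32° = 58° to the horizontal. Measuring y along the incline from the free-surface line, vertical depth h = y·sinθ with sinθ = 0.848048.
The centroid of a semicircle lies 4r/(3π) = 0.721502 m from the diameter, here below the top edge, so y_c = 5.5 + 0.721502 = 6.2215 m and h_c = 6.2215 × 0.848048 = 5.27613 m.
A = πr²/2 = π × 1.7²/2 = 4.5396 m².
Resultant F = γ·h_c·A = 14.35203 × 5.27613 × 4.5396 = 343.753 kN.

F ≈ 344 kN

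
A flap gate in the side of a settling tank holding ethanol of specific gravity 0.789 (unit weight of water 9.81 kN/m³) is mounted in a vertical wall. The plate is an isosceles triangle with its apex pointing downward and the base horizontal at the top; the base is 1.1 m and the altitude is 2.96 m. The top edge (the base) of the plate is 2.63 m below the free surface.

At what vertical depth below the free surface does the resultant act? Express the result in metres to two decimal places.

γ = 0.789 × 9.81 = 7.74009 kN/m³.
With the apex down, the centroid sits h/3 = 2.96/3 = 0.986667 m below the base (the top edge), so the centroid depth is h_c = 2.63 + 0.986667 = 3.61667 m.
A = ½ × 1.1 × 2.96 = 1.628 m².
Resultant F = γ·h_c·A = 7.74009 × 3.61667 × 1.628 = 45.5732 kN.
I_c = b·h³/36 = 1.1 × 2.96³/36 = 0.792438 m⁴.
Centre of pressure: y_p = y_c + I_c/(y_c·A) = 3.61667 + 0.792438/(3.61667 × 1.628) = 3.61667 + 0.134587 = 3.75126 m along the plane.

h_p = 3.75 m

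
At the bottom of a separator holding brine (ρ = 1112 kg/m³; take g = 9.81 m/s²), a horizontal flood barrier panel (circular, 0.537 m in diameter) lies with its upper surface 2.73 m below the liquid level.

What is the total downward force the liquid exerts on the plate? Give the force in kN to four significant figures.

γ = ρg = 1112 × 9.81 / 1000 = 10.90872 kN/m³.
The plate is horizontal, so pressure is uniform at p = γ·h = 10.90872 × 2.73 = 29.7808 kN/m².
A = π(0.2685)² = 0.226484 m².
F = p·A = 29.7808 × 0.226484 = 6.74487 kN.

F ≈ 6.745 kN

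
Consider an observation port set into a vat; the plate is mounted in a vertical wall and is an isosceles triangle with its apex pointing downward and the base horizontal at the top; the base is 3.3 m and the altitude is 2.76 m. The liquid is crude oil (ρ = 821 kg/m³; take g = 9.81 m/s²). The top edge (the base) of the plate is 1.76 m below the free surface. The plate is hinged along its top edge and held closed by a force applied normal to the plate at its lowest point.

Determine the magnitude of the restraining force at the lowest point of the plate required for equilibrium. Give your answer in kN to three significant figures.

P ≈ 38.4 kN

γ = ρg = 821 × 9.81 / 1000 = 8.05401 kN/m³.
With the apex down, the centroid sits h/3 = 2.76/3 = 0.92 m below the base (the top edge), so the centroid depth is h_c = 1.76 + 0.92 = 2.68 m.
A = ½ × 3.3 × 2.76 = 4.554 m².
Resultant F = γ·h_c·A = 8.05401 × 2.68 × 4.554 = 98.2969 kN.
I_c = b·h³/36 = 3.3 × 2.76³/36 = 1.92725 m⁴.
Centre of pressure: y_p = y_c + I_c/(y_c·A) = 2.68 + 1.92725/(2.68 × 4.554) = 2.68 + 0.15791 = 2.83791 m along the plane.
The resultant acts 0.92 + 0.15791 = 1.07791 m (along the plate) below the hinge at the top edge, so the moment about the hinge is M = F × 1.07791 = 98.2969 × 1.07791 = 105.955 kN·m.
A normal force at the bottom, 2.76 m from the hinge, must supply this moment: P = 105.955/2.76 = 38.3895 kN.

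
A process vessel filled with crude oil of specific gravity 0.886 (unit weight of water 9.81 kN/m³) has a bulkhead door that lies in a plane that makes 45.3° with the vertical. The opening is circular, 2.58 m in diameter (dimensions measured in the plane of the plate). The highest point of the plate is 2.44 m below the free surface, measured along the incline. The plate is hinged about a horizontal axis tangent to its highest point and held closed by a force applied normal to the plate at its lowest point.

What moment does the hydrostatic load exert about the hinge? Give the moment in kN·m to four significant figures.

M ≈ 167.1 kN·m

γ = 0.886 × 9.81 = 8.69166 kN/m³.
The plate makes 45.3° with the vertical, i.e. θ = 90° − 45.3° = 44.7° to the horizontal. Measuring y along the incline from the free-surface line, vertical depth h = y·sinθ with sinθ = 0.703395.
The centroid is at the centre, 1.29 m below the top of the plate, so y_c = 2.44 + 1.29 = 3.73 m and h_c = 3.73 × 0.703395 = 2.62366 m.
A = π(1.29)² = 5.22792 m².
Resultant F = γ·h_c·A = 8.69166 × 2.62366 × 5.22792 = 119.217 kN.
I_c = πr⁴/4 = π × 1.29⁴/4 = 2.17495 m⁴.
Centre of pressure: y_p = y_c + I_c/(y_c·A) = 3.73 + 2.17495/(3.73 × 5.22792) = 3.73 + 0.111535 = 3.84153 m along the plane.
The resultant acts 1.29 + 0.111535 = 1.40153 m (along the plate) below the hinge at the top edge, so the moment about the hinge is M = F × 1.40153 = 119.217 × 1.40153 = 167.086 kN·m.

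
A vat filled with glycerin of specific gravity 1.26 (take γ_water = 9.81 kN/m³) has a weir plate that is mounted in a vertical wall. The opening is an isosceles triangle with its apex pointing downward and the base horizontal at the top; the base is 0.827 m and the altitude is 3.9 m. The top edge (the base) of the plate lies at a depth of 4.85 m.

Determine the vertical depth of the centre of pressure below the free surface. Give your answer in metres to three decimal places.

h_p = 6.287 m

γ = 1.26 × 9.81 = 12.3606 kN/m³.
With the apex down, the centroid sits h/3 = 3.9/3 = 1.3 m below the base (the top edge), so the centroid depth is h_c = 4.85 + 1.3 = 6.15 m.
A = ½ × 0.827 × 3.9 = 1.61265 m².
Resultant F = γ·h_c·A = 12.3606 × 6.15 × 1.61265 = 122.59 kN.
I_c = b·h³/36 = 0.827 × 3.9³/36 = 1.36269 m⁴.
Centre of pressure: y_p = y_c + I_c/(y_c·A) = 6.15 + 1.36269/(6.15 × 1.61265) = 6.15 + 0.137398 = 6.2874 m along the plane.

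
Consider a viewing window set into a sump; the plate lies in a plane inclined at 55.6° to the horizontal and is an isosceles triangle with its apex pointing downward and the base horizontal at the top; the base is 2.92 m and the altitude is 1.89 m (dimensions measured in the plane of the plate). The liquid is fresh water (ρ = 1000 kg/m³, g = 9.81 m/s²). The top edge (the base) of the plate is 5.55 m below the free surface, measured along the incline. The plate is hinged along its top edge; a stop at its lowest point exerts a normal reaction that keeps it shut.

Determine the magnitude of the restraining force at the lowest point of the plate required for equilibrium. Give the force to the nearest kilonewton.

P ≈ 48 kN

γ = ρg = 1000 × 9.81 = 9810 N/m³ = 9.81 kN/m³.
Let θ = 55.6° be the plate's angle to the horizontal; measure y along the incline from where the plane meets the free surface. Vertical depth h = y·sinθ with sinθ = 0.825113.
With the apex down, the centroid sits h/3 = 1.89/3 = 0.63 m below the base (the top edge), so y_c = 5.55 + 0.63 = 6.18 m and h_c = 6.18 × 0.825113 = 5.0992 m.
A = ½ × 2.92 × 1.89 = 2.7594 m².
Resultant F = γ·h_c·A = 9.81 × 5.0992 × 2.7594 = 138.034 kN.
I_c = b·h³/36 = 2.92 × 1.89³/36 = 0.547603 m⁴.
Centre of pressure: y_p = y_c + I_c/(y_c·A) = 6.18 + 0.547603/(6.18 × 2.7594) = 6.18 + 0.0321117 = 6.21211 m along the plane.
The resultant acts 0.63 + 0.0321117 = 0.662112 m (along the plate) below the hinge at the top edge, so the moment about the hinge is M = F × 0.662112 = 138.034 × 0.662112 = 91.394 kN·m.
A normal force at the bottom, 1.89 m from the hinge, must supply this moment: P = 91.394/1.89 = 48.3566 kN.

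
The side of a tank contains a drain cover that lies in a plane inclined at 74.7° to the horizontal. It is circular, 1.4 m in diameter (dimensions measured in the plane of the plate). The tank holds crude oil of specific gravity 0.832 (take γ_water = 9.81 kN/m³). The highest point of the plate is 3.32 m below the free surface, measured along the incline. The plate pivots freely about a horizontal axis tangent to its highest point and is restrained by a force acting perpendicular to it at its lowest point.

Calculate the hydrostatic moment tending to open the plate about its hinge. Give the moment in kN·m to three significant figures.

M ≈ 35.6 kN·m

γ = 0.832 × 9.81 = 8.16192 kN/m³.
Let θ = 74.7° be the plate's angle to the horizontal; measure y along the incline from where the plane meets the free surface. Vertical depth h = y·sinθ with sinθ = 0.964557.
The centroid is at the centre, 0.7 m below the top of the plate, so y_c = 3.32 + 0.7 = 4.02 m and h_c = 4.02 × 0.964557 = 3.87752 m.
A = π(0.7)² = 1.53938 m².
Resultant F = γ·h_c·A = 8.16192 × 3.87752 × 1.53938 = 48.7183 kN.
I_c = πr⁴/4 = π × 0.7⁴/4 = 0.188574 m⁴.
Centre of pressure: y_p = y_c + I_c/(y_c·A) = 4.02 + 0.188574/(4.02 × 1.53938) = 4.02 + 0.0304726 = 4.05047 m along the plane.
The resultant acts 0.7 + 0.0304726 = 0.730473 m (along the plate) below the hinge at the top edge, so the moment about the hinge is M = F × 0.730473 = 48.7183 × 0.730473 = 35.5874 kN·m.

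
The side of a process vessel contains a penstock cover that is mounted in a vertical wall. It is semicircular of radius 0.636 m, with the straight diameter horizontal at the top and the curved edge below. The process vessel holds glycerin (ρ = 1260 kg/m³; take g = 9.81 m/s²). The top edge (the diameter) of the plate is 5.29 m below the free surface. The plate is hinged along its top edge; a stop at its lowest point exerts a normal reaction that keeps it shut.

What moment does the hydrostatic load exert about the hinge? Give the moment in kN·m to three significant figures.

M ≈ 12.0 kN·m

γ = ρg = 1260 × 9.81 / 1000 = 12.3606 kN/m³.
The centroid of a semicircle lies 4r/(3π) = 0.269927 m from the diameter, here below the top edge, so the centroid depth is h_c = 5.29 + 0.269927 = 5.55993 m.
A = πr²/2 = π × 0.636²/2 = 0.635381 m².
Resultant F = γ·h_c·A = 12.3606 × 5.55993 × 0.635381 = 43.666 kN.
I_c = (π/8 − 8/(9π))·r⁴ = 0.109757 × 0.636⁴ = 0.0179581 m⁴.
Centre of pressure: y_p = y_c + I_c/(y_c·A) = 5.55993 + 0.0179581/(5.55993 × 0.635381) = 5.55993 + 0.00508343 = 5.56501 m along the plane.
The resultant acts 0.269927 + 0.00508343 = 0.27501 m (along the plate) below the hinge at the top edge, so the moment about the hinge is M = F × 0.27501 = 43.666 × 0.27501 = 12.0086 kN·m.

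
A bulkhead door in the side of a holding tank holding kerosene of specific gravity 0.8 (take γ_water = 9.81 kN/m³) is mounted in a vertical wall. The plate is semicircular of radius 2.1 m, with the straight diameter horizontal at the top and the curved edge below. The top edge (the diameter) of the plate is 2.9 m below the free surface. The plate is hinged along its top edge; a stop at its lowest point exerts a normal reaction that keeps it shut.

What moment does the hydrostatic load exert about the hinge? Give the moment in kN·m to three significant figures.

γ = 0.8 × 9.81 = 7.848 kN/m³.
The centroid of a semicircle lies 4r/(3π) = 0.891268 m from the diameter, here below the top edge, so the centroid depth is h_c = 2.9 + 0.891268 = 3.79127 m.
A = πr²/2 = π × 2.1²/2 = 6.92721 m².
Resultant F = γ·h_c·A = 7.848 × 3.79127 × 6.92721 = 206.111 kN.
I_c = (π/8 − 8/(9π))·r⁴ = 0.109757 × 2.1⁴ = 2.13457 m⁴.
Centre of pressure: y_p = y_c + I_c/(y_c·A) = 3.79127 + 2.13457/(3.79127 × 6.92721) = 3.79127 + 0.0812769 = 3.87255 m along the plane.
The resultant acts 0.891268 + 0.0812769 = 0.972545 m (along the plate) below the hinge at the top edge, so the moment about the hinge is M = F × 0.972545 = 206.111 × 0.972545 = 200.452 kN·m.

M ≈ 200 kN·m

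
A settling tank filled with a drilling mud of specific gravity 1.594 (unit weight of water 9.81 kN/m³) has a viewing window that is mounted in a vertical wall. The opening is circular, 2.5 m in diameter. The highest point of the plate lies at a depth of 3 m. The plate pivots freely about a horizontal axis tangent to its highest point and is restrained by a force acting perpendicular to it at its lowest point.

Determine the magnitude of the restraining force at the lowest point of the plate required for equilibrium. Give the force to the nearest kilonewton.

γ = 1.594 × 9.81 = 15.63714 kN/m³.
The centroid is at the centre, 1.25 m below the top of the plate, so the centroid depth is h_c = 3 + 1.25 = 4.25 m.
A = π(1.25)² = 4.90874 m².
Resultant F = γ·h_c·A = 15.63714 × 4.25 × 4.90874 = 326.224 kN.
I_c = πr⁴/4 = π × 1.25⁴/4 = 1.91748 m⁴.
Centre of pressure: y_p = y_c + I_c/(y_c·A) = 4.25 + 1.91748/(4.25 × 4.90874) = 4.25 + 0.0919119 = 4.34191 m along the plane.
The resultant acts 1.25 + 0.0919119 = 1.34191 m (along the plate) below the hinge at the top edge, so the moment about the hinge is M = F × 1.34191 = 326.224 × 1.34191 = 437.763 kN·m.
A normal force at the bottom, 2.5 m from the hinge, must supply this moment: P = 437.763/2.5 = 175.105 kN.

P ≈ 175 kN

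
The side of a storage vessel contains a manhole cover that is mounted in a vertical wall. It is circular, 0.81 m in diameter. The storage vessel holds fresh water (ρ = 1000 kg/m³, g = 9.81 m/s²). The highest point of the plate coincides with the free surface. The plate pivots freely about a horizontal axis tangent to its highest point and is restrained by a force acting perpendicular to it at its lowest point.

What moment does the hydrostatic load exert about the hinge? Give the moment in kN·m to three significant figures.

γ = ρg = 1000 × 9.81 = 9810 N/m³ = 9.81 kN/m³.
The centroid is at the centre, 0.405 m below the top of the plate, so the centroid depth is h_c = 0.405 m.
A = π(0.405)² = 0.5153 m².
Resultant F = γ·h_c·A = 9.81 × 0.405 × 0.5153 = 2.04731 kN.
I_c = πr⁴/4 = π × 0.405⁴/4 = 0.0211305 m⁴.
Centre of pressure: y_p = y_c + I_c/(y_c·A) = 0.405 + 0.0211305/(0.405 × 0.5153) = 0.405 + 0.10125 = 0.50625 m along the plane.
The resultant acts 0.405 + 0.10125 = 0.50625 m (along the plate) below the hinge at the top edge, so the moment about the hinge is M = F × 0.50625 = 2.04731 × 0.50625 = 1.03645 kN·m.

M ≈ 1.04 kN·m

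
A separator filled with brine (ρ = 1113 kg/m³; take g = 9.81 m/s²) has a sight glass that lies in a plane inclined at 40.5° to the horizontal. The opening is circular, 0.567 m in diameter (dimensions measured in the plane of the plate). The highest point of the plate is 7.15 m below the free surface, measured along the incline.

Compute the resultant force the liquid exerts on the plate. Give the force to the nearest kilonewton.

γ = ρg = 1113 × 9.81 / 1000 = 10.91853 kN/m³.
Let θ = 40.5° be the plate's angle to the horizontal; measure y along the incline from where the plane meets the free surface. Vertical depth h = y·sinθ with sinθ = 0.649448.
The centroid is at the centre, 0.2835 m below the top of the plate, so y_c = 7.15 + 0.2835 = 7.4335 m and h_c = 7.4335 × 0.649448 = 4.82767 m.
A = π(0.2835)² = 0.252497 m².
Resultant F = γ·h_c·A = 10.91853 × 4.82767 × 0.252497 = 13.3094 kN.

F ≈ 13 kN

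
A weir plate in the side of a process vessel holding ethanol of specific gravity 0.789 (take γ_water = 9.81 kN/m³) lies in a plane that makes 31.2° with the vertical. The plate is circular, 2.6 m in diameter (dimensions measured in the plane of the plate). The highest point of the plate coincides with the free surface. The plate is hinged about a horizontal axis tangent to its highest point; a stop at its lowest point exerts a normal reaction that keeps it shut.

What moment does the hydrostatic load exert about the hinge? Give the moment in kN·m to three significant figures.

M ≈ 74.3 kN·m

γ = 0.789 × 9.81 = 7.74009 kN/m³.
The plate makes 31.2° with the vertical, i.e. θ = 90° − 31.2° = 58.8° to the horizontal. Measuring y along the incline from the free-surface line, vertical depth h = y·sinθ with sinθ = 0.855364.
The centroid is at the centre, 1.3 m below the top of the plate, so y_c = 1.3 m and h_c = 1.3 × 0.855364 = 1.11197 m.
A = π(1.3)² = 5.30929 m².
Resultant F = γ·h_c·A = 7.74009 × 1.11197 × 5.30929 = 45.6957 kN.
I_c = πr⁴/4 = π × 1.3⁴/4 = 2.24318 m⁴.
Centre of pressure: y_p = y_c + I_c/(y_c·A) = 1.3 + 2.24318/(1.3 × 5.30929) = 1.3 + 0.325001 = 1.625 m along the plane.
The resultant acts 1.3 + 0.325001 = 1.625 m (along the plate) below the hinge at the top edge, so the moment about the hinge is M = F × 1.625 = 45.6957 × 1.625 = 74.2555 kN·m.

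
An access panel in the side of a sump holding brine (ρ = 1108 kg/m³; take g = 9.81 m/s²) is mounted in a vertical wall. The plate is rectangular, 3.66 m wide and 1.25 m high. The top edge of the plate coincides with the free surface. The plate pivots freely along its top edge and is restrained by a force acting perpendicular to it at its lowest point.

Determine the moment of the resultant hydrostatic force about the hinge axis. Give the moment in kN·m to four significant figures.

M ≈ 25.90 kN·m

γ = ρg = 1108 × 9.81 / 1000 = 10.86948 kN/m³.
The centroid lies 1.25/2 = 0.625 m below the top edge, so the centroid depth is h_c = 0.625 m.
A = 3.66 × 1.25 = 4.575 m².
Resultant F = γ·h_c·A = 10.86948 × 0.625 × 4.575 = 31.0799 kN.
I_c = b·h³/12 = 3.66 × 1.25³/12 = 0.595703 m⁴.
Centre of pressure: y_p = y_c + I_c/(y_c·A) = 0.625 + 0.595703/(0.625 × 4.575) = 0.625 + 0.208333 = 0.833333 m along the plane.
The resultant acts 0.625 + 0.208333 = 0.833333 m (along the plate) below the hinge at the top edge, so the moment about the hinge is M = F × 0.833333 = 31.0799 × 0.833333 = 25.8999 kN·m.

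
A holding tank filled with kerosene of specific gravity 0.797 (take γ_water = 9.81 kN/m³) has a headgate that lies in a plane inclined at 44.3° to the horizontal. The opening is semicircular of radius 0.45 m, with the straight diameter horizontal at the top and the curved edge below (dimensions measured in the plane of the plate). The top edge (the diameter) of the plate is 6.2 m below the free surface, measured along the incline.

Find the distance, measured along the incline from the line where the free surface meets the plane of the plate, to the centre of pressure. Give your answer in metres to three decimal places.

y_p = 6.393 m

γ = 0.797 × 9.81 = 7.81857 kN/m³.
Let θ = 44.3° be the plate's angle to the horizontal; measure y along the incline from where the plane meets the free surface. Vertical depth h = y·sinθ with sinθ = 0.698415.
The centroid of a semicircle lies 4r/(3π) = 0.190986 m from the diameter, here below the top edge, so y_c = 6.2 + 0.190986 = 6.39099 m and h_c = 6.39099 × 0.698415 = 4.46356 m.
A = πr²/2 = π × 0.45²/2 = 0.318086 m².
Resultant F = γ·h_c·A = 7.81857 × 4.46356 × 0.318086 = 11.1008 kN.
I_c = (π/8 − 8/(9π))·r⁴ = 0.109757 × 0.45⁴ = 0.00450072 m⁴.
Centre of pressure: y_p = y_c + I_c/(y_c·A) = 6.39099 + 0.00450072/(6.39099 × 0.318086) = 6.39099 + 0.00221396 = 6.3932 m along the plane.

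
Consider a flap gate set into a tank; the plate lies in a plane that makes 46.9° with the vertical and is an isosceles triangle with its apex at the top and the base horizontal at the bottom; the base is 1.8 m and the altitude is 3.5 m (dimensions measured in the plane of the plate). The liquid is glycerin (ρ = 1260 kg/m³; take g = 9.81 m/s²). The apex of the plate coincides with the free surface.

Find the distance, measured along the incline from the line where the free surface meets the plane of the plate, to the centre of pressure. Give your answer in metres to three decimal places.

γ = ρg = 1260 × 9.81 / 1000 = 12.3606 kN/m³.
The plate makes 46.9° with the vertical, i.e. θ = 90° − 46.9° = 43.1° to the horizontal. Measuring y along the incline from the free-surface line, vertical depth h = y·sinθ with sinθ = 0.683274.
With the apex up, the centroid sits 2h/3 = 2 × 3.5/3 = 2.33333 m below the apex, so y_c = 2.33333 m and h_c = 2.33333 × 0.683274 = 1.5943 m.
A = ½ × 1.8 × 3.5 = 3.15 m².
Resultant F = γ·h_c·A = 12.3606 × 1.5943 × 3.15 = 62.0755 kN.
I_c = b·h³/36 = 1.8 × 3.5³/36 = 2.14375 m⁴.
Centre of pressure: y_p = y_c + I_c/(y_c·A) = 2.33333 + 2.14375/(2.33333 × 3.15) = 2.33333 + 0.291667 = 2.625 m along the plane.

y_p = 2.625 m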